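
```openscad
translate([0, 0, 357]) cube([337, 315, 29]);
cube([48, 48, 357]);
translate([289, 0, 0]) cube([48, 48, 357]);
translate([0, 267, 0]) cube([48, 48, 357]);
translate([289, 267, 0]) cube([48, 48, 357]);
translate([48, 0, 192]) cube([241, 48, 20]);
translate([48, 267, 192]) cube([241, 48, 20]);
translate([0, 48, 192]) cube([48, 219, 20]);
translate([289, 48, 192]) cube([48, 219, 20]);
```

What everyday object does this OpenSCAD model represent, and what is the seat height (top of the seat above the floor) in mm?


A stool. The seat height is 386 mm.

A 337×315×29 slab at z = 357 on four corner posts — a stool. The seat top is 357 + 29 = 386 mm.


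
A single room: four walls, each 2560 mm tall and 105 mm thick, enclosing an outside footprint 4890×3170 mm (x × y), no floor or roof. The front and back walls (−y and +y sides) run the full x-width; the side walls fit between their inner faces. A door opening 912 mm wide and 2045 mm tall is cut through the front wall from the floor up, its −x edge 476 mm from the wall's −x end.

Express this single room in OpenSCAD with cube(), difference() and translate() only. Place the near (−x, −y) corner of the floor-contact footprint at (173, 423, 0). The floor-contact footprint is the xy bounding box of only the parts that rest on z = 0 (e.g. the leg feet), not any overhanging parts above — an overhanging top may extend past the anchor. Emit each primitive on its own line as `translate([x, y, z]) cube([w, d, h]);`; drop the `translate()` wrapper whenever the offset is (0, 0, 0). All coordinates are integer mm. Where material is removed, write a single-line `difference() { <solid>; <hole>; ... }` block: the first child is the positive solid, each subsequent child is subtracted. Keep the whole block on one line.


difference() { translate([173, 423, 0]) cube([4890, 105, 2560]); translate([649, 423, 0]) cube([912, 105, 2045]); }
translate([173, 3488, 0]) cube([4890, 105, 2560]);
translate([173, 528, 0]) cube([105, 2960, 2560]);
translate([4958, 528, 0]) cube([105, 2960, 2560]);


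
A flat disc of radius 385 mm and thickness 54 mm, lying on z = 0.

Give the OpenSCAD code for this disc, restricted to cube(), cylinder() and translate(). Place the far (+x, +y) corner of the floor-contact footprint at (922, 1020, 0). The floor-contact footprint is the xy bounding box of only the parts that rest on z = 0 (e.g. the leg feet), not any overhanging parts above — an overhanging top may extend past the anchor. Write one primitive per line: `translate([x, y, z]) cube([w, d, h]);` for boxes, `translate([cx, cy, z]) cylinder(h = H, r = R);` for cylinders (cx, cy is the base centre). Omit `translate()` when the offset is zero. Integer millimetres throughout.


translate([537, 635, 0]) cylinder(h = 54, r = 385);


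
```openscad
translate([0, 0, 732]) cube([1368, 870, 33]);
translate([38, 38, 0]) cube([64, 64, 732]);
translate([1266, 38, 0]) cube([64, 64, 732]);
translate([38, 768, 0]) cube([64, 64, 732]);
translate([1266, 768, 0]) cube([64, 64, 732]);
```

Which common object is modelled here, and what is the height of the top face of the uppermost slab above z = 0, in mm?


A table. The table height is 765 mm.

A 1368×870×33 slab sits at z = 732 on four 64 mm square posts — a table. The top surface is at 732 + 33 = 765 mm.


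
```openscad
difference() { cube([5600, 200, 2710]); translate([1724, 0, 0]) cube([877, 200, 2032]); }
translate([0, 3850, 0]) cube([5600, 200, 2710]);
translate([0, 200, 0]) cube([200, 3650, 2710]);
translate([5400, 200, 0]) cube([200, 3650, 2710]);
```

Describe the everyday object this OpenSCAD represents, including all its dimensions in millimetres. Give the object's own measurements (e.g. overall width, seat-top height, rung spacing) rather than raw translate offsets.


A single room: four walls, each 2710 mm tall and 200 mm thick, enclosing an outside footprint 5600×4050 mm (x × y), no floor or roof. The front and back walls (−y and +y sides) run the full x-width; the side walls fit between their inner faces. A door opening 877 mm wide and 2032 mm tall is cut through the front wall from the floor up, its −x edge 1724 mm from the wall's −x end.


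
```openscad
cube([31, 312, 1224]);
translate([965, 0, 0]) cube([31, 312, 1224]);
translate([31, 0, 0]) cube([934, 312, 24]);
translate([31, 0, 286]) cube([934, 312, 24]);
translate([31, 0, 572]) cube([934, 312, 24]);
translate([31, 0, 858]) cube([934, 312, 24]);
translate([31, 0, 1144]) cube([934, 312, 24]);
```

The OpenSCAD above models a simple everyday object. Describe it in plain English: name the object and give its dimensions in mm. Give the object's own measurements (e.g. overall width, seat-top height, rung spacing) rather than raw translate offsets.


An open bookshelf. Two side panels, each 31 mm thick, 312 mm deep and 1224 mm tall, stand 996 mm apart (outside-to-outside). Between them sit 5 shelves, each 24 mm thick and 312 mm deep, spanning the full gap between the sides. The bottom shelf rests on the floor (its underside at z = 0) and the clear gap between one shelf's top and the next shelf's underside is 262 mm.


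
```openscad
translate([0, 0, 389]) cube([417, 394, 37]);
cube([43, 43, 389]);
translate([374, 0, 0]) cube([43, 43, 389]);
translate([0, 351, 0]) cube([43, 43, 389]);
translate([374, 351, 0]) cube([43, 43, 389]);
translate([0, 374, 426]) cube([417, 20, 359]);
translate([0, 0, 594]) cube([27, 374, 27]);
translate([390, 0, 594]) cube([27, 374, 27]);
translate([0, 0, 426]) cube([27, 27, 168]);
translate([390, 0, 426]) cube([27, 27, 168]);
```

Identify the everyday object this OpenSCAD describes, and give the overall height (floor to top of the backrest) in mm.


A chair. The overall height is 785 mm.

A slab on four corner posts with a tall panel at the back — a chair. The seat slab sits at z = 389 with thickness 37, and the 359 mm backrest starts at the seat top, so the overall height is 389 + 37 + 359 = 785 mm.


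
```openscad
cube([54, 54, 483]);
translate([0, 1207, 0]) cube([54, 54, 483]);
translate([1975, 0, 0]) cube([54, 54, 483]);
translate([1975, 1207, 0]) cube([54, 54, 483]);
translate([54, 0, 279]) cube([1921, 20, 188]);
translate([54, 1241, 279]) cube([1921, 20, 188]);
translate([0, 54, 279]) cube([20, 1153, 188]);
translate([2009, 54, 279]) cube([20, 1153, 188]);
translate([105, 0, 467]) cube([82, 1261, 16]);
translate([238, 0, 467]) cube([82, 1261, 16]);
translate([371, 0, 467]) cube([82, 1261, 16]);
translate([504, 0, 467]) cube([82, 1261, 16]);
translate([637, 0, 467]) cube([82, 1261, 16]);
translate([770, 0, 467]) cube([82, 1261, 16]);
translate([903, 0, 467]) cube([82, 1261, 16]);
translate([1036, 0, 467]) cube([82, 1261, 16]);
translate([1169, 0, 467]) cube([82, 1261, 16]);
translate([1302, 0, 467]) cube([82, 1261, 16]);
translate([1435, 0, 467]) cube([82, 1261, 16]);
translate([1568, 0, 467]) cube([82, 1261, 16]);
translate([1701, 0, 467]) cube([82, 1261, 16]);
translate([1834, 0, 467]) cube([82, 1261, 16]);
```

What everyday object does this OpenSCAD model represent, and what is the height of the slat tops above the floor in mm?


A bed frame. The slat-top height is 483 mm.

Four posts, four rails, and a row of slats — a bed frame. Slats sit on the rails at z = 279 + 188 = 467; with slat thickness 16, the top is 483 mm.


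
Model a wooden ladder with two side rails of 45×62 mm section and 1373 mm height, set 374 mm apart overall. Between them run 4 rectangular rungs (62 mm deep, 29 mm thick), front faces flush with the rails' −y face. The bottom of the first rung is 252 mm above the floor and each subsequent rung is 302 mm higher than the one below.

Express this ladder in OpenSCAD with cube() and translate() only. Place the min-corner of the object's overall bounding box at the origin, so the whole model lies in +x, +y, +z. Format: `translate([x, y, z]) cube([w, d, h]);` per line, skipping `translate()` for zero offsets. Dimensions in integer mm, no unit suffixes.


cube([45, 62, 1373]);
translate([329, 0, 0]) cube([45, 62, 1373]);
translate([45, 0, 252]) cube([284, 62, 29]);
translate([45, 0, 554]) cube([284, 62, 29]);
translate([45, 0, 856]) cube([284, 62, 29]);
translate([45, 0, 1158]) cube([284, 62, 29]);


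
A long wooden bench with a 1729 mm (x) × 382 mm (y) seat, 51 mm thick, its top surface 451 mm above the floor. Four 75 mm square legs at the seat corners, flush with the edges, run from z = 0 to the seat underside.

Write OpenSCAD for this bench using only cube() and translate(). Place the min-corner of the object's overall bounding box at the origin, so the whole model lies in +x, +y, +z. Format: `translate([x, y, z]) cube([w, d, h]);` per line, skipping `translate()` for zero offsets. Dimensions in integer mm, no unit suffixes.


// leg_h = 451 − 51 = 400
translate([0, 0, 400]) cube([1729, 382, 51]);
cube([75, 75, 400]);
translate([0, 307, 0]) cube([75, 75, 400]);
translate([1654, 0, 0]) cube([75, 75, 400]);
translate([1654, 307, 0]) cube([75, 75, 400]);


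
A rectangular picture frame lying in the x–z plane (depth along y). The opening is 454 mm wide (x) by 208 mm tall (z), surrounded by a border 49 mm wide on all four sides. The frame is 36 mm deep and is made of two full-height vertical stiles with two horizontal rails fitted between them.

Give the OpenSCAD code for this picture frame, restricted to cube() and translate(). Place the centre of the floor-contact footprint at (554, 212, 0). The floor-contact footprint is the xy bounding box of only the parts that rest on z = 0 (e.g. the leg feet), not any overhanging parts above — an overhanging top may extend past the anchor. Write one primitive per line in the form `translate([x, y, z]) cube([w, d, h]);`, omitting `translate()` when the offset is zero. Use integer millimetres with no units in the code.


translate([278, 194, 0]) cube([49, 36, 306]);
translate([781, 194, 0]) cube([49, 36, 306]);
translate([327, 194, 0]) cube([454, 36, 49]);
translate([327, 194, 257]) cube([454, 36, 49]);


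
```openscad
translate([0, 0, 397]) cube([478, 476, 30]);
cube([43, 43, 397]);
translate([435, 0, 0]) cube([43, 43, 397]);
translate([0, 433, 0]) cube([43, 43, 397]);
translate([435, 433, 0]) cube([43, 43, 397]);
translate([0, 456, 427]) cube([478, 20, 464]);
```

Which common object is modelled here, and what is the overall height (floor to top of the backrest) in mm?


A chair. The overall height is 891 mm.

A slab on four corner posts with a tall panel at the back — a chair. The seat slab sits at z = 397 with thickness 30, and the 464 mm backrest starts at the seat top, so the overall height is 397 + 30 + 464 = 891 mm.


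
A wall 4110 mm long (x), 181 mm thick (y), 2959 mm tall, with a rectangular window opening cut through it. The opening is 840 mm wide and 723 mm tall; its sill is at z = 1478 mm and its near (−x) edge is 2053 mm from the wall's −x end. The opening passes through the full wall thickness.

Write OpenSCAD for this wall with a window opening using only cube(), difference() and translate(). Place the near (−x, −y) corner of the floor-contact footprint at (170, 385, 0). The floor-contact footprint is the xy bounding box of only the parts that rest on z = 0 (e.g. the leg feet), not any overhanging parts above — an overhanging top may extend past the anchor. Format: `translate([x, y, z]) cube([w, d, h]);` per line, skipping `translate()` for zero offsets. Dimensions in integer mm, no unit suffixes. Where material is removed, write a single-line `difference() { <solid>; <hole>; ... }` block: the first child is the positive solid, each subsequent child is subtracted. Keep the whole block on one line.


difference() { translate([170, 385, 0]) cube([4110, 181, 2959]); translate([2223, 385, 1478]) cube([840, 181, 723]); }


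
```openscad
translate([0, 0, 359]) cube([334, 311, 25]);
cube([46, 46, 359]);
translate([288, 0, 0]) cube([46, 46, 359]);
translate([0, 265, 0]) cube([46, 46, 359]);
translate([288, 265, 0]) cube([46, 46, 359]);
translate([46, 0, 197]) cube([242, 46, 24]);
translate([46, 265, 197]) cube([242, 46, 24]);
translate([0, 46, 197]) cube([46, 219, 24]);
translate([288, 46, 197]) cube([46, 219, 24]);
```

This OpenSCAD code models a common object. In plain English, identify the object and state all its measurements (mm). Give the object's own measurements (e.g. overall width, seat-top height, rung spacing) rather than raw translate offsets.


A simple wooden stool: a rectangular seat 334 mm (x) by 311 mm (y), 25 mm thick, top face at z = 384 mm, on four square legs, each 46×46 mm in cross-section. The legs rest on z = 0, each flush with a corner of the seat. Four stretchers, 46 mm wide and 24 mm tall, connect adjacent legs with their undersides at z = 197 mm, each running between the inner faces of the legs it joins and aligned with the legs' outer faces on the other axis.


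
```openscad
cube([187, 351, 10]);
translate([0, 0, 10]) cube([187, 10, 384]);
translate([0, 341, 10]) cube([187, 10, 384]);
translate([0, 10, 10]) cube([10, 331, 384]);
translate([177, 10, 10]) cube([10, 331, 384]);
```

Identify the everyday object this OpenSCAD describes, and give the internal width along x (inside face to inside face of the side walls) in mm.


An open box. The internal width is 167 mm.

A 187×351 base slab with four walls standing on it — an open box. The base is 187 mm wide and the walls are 10 mm thick, so the internal width is 187 − 2 × 10 = 167 mm.


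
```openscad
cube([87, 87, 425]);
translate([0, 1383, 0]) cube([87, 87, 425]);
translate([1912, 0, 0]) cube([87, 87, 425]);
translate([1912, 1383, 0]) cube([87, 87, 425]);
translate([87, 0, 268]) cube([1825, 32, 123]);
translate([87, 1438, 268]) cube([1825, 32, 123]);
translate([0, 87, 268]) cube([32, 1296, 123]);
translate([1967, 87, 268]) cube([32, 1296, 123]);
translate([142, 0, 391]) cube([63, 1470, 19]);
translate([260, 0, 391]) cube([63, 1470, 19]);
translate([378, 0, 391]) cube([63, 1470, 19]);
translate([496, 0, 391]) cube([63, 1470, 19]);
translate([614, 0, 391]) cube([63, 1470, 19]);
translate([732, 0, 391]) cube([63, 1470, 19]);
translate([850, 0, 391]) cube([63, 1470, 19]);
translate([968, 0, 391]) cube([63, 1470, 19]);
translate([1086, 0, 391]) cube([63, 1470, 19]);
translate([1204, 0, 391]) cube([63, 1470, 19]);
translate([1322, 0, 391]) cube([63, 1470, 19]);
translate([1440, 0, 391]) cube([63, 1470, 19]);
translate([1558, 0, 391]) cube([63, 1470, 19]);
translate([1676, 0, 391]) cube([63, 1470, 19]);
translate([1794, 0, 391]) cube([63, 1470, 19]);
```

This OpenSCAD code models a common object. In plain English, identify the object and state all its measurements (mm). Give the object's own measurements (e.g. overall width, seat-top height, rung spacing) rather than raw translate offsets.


A bed frame 1999 mm long (x) by 1470 mm wide (y). Four 87×87 mm corner posts, 425 mm tall, at the corners of the footprint. Four rails of 32 mm thickness and 123 mm height run between adjacent posts with their undersides at z = 268 mm, their outer faces flush with the outside of the frame (the two x-running rails run between the posts' inner faces; the two y-running rails run between the posts' inner faces). 15 slats, each 63 mm wide (x) and 19 mm thick, lie across the top of the two x-running rails, running the full 1470 mm width of the frame in y; along x they sit between the end posts with a 55 mm gap after the −x posts and between neighbouring slats and before the +x posts.


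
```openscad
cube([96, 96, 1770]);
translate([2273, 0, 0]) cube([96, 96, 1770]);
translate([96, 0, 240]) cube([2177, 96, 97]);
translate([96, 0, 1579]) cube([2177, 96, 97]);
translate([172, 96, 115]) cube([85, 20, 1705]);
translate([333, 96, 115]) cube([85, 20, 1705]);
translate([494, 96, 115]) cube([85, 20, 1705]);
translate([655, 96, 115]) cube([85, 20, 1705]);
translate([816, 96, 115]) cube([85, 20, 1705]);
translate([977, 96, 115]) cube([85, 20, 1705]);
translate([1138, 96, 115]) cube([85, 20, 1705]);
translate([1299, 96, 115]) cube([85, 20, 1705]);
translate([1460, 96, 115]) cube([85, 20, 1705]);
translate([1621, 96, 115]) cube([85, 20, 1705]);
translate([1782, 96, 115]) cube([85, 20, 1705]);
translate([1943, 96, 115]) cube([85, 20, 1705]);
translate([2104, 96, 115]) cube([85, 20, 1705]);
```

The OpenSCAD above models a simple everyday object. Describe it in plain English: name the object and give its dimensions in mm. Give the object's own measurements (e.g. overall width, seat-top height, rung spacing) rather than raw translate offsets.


A fence section. Two 96×96 mm posts, 1770 mm tall, stand on the floor with a clear span of 2177 mm between their inner faces. Two horizontal rails of 96×97 mm section span the gap between the posts with their undersides at z = 240 mm and z = 1579 mm, flush with the posts' −y face. 13 pickets, each 85 mm wide, 20 mm thick and 1705 mm tall, are fixed to the +y face of the rails with their bottoms at z = 115 mm, spaced across the span with a 76 mm gap after the −x post and between neighbouring pickets, with 84 mm left before the +x post.


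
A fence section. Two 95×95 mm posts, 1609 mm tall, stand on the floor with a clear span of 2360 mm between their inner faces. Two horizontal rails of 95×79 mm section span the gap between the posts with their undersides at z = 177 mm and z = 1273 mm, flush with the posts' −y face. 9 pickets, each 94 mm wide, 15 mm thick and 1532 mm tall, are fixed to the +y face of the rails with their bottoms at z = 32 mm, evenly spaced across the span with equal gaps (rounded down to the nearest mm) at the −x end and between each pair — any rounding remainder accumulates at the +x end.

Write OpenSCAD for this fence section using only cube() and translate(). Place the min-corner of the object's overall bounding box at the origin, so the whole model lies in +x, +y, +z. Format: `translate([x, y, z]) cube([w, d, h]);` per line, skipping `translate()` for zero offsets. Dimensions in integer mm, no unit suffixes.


cube([95, 95, 1609]);
translate([2455, 0, 0]) cube([95, 95, 1609]);
translate([95, 0, 177]) cube([2360, 95, 79]);
translate([95, 0, 1273]) cube([2360, 95, 79]);
translate([246, 95, 32]) cube([94, 15, 1532]);
translate([491, 95, 32]) cube([94, 15, 1532]);
translate([736, 95, 32]) cube([94, 15, 1532]);
translate([981, 95, 32]) cube([94, 15, 1532]);
translate([1226, 95, 32]) cube([94, 15, 1532]);
translate([1471, 95, 32]) cube([94, 15, 1532]);
translate([1716, 95, 32]) cube([94, 15, 1532]);
translate([1961, 95, 32]) cube([94, 15, 1532]);
translate([2206, 95, 32]) cube([94, 15, 1532]);


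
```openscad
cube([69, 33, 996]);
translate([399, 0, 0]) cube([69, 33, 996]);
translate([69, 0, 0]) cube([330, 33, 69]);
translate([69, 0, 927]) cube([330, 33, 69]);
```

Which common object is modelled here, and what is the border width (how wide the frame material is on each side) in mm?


A picture frame. The border width is 69 mm.

Four thin pieces enclosing a rectangular opening — a picture frame. The two full-height stiles are 996 mm tall; the top rail sits at z = 927 and is 69 mm tall, so the border above the opening is 996 − 927 = 69 mm, matching the stile x-width.


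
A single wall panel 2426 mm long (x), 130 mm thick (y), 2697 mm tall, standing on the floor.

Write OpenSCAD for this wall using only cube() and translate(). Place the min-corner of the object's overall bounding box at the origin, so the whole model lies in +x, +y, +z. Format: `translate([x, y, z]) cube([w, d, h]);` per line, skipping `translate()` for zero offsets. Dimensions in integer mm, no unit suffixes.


cube([2426, 130, 2697]);


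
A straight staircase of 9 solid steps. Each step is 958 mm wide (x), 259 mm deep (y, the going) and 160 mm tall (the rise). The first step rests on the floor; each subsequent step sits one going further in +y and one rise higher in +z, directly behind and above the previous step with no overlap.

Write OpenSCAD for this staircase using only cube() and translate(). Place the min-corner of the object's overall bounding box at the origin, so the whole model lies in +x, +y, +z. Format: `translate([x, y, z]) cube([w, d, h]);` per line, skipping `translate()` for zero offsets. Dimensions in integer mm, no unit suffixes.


cube([958, 259, 160]);
translate([0, 259, 160]) cube([958, 259, 160]);
translate([0, 518, 320]) cube([958, 259, 160]);
translate([0, 777, 480]) cube([958, 259, 160]);
translate([0, 1036, 640]) cube([958, 259, 160]);
translate([0, 1295, 800]) cube([958, 259, 160]);
translate([0, 1554, 960]) cube([958, 259, 160]);
translate([0, 1813, 1120]) cube([958, 259, 160]);
translate([0, 2072, 1280]) cube([958, 259, 160]);


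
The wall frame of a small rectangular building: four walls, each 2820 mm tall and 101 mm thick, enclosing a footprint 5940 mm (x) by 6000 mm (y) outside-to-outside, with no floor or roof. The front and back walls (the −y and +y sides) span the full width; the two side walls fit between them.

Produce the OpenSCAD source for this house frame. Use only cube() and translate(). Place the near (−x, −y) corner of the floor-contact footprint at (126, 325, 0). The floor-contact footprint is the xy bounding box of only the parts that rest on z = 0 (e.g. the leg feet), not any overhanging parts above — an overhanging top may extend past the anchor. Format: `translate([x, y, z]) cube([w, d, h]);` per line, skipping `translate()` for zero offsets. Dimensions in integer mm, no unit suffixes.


translate([126, 325, 0]) cube([5940, 101, 2820]);
translate([126, 6224, 0]) cube([5940, 101, 2820]);
translate([126, 426, 0]) cube([101, 5798, 2820]);
translate([5965, 426, 0]) cube([101, 5798, 2820]);


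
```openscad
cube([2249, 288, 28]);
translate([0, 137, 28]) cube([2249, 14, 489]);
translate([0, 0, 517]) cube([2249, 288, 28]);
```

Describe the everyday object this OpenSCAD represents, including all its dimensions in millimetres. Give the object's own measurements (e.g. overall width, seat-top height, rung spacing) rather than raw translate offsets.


An I-beam lying along x, 2249 mm long. Overall section height 545 mm. Two flanges 288 mm wide (y) and 28 mm thick, one on the floor and one at the top; a web 14 mm thick runs between them, centred on the flange width.


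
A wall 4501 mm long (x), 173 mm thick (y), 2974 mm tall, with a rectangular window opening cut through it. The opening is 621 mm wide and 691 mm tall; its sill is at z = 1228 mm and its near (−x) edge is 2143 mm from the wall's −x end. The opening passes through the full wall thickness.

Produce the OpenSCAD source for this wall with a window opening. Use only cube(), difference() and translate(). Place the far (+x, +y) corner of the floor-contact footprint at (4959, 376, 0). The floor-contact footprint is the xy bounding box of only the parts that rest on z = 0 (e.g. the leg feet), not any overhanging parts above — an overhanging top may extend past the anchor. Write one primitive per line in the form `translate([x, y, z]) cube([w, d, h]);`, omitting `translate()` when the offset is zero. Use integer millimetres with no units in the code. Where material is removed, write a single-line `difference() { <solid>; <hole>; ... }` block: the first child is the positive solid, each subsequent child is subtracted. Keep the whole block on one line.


difference() { translate([458, 203, 0]) cube([4501, 173, 2974]); translate([2601, 203, 1228]) cube([621, 173, 691]); }


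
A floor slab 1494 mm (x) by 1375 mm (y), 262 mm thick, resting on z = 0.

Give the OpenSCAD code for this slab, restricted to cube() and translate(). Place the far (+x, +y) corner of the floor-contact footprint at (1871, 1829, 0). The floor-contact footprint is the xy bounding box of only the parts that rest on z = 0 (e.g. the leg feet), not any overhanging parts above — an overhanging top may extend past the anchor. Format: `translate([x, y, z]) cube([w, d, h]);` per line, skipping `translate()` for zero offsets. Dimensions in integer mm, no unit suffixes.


translate([377, 454, 0]) cube([1494, 1375, 262]);


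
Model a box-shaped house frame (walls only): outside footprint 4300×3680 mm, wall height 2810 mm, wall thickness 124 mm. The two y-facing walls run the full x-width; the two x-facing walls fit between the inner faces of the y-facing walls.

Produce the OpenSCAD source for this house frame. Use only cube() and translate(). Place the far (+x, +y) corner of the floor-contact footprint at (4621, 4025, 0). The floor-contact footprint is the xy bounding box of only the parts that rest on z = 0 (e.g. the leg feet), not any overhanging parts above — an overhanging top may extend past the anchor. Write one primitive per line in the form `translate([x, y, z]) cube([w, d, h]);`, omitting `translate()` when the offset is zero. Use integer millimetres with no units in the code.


translate([321, 345, 0]) cube([4300, 124, 2810]);
translate([321, 3901, 0]) cube([4300, 124, 2810]);
translate([321, 469, 0]) cube([124, 3432, 2810]);
translate([4497, 469, 0]) cube([124, 3432, 2810]);


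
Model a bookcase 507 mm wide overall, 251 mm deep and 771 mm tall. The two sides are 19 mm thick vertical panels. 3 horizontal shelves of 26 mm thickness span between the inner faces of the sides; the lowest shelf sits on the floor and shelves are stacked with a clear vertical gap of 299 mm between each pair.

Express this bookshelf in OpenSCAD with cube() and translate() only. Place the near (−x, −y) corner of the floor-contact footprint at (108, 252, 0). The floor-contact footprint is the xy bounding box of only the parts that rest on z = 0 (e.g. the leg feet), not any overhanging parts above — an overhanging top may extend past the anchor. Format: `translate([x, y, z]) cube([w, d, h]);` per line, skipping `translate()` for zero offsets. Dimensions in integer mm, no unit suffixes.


translate([108, 252, 0]) cube([19, 251, 771]);
translate([596, 252, 0]) cube([19, 251, 771]);
translate([127, 252, 0]) cube([469, 251, 26]);
translate([127, 252, 325]) cube([469, 251, 26]);
translate([127, 252, 650]) cube([469, 251, 26]);


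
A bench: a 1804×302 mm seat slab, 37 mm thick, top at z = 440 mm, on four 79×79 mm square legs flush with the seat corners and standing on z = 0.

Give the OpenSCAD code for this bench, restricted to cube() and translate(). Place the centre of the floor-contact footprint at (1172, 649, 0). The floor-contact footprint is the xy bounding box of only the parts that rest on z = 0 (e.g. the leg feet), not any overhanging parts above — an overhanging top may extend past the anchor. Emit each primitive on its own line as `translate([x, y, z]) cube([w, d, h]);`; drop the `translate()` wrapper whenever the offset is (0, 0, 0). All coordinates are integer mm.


translate([270, 498, 403]) cube([1804, 302, 37]);
translate([270, 498, 0]) cube([79, 79, 403]);
translate([270, 721, 0]) cube([79, 79, 403]);
translate([1995, 498, 0]) cube([79, 79, 403]);
translate([1995, 721, 0]) cube([79, 79, 403]);


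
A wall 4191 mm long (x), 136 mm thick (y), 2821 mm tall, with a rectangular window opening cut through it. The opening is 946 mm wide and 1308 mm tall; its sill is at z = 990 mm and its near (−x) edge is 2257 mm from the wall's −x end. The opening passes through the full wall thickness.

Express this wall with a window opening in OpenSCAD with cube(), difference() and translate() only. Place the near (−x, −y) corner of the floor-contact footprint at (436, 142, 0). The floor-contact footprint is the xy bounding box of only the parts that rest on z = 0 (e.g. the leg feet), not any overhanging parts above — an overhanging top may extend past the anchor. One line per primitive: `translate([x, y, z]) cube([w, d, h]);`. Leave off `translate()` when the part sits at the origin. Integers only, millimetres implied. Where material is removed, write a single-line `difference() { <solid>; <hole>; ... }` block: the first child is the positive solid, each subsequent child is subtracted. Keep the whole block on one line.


difference() { translate([436, 142, 0]) cube([4191, 136, 2821]); translate([2693, 142, 990]) cube([946, 136, 1308]); }


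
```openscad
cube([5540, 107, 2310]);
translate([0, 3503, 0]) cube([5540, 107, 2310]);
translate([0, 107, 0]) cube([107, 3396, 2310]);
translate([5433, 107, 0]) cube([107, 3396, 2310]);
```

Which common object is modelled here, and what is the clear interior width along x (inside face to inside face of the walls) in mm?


A house (or room) frame. The interior width is 5326 mm.

Four 2310 mm walls enclosing a rectangle with no floor or roof — a room or house frame. Outside width is 5540 mm and wall thickness is 107 mm, so the interior width is 5540 − 2 × 107 = 5326 mm.


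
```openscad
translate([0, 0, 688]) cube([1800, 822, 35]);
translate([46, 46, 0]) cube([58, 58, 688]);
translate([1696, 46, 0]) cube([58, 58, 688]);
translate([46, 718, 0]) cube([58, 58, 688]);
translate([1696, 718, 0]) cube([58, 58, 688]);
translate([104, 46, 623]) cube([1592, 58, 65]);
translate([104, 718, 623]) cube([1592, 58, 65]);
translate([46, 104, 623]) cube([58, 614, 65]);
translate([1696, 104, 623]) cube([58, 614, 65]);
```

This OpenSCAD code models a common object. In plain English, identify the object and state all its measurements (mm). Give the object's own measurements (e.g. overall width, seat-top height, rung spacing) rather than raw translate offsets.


A rectangular dining table. The top is 1800×822×35 mm with its upper surface at z = 723 mm. It stands on four 58×58 mm square legs, each inset 46 mm from the nearest pair of top edges, running from the floor to the underside of the top. Four apron rails, 58 mm thick and 65 mm tall, run between adjacent legs with their top edges flush with the underside of the top and their outer faces flush with the legs' outer faces.


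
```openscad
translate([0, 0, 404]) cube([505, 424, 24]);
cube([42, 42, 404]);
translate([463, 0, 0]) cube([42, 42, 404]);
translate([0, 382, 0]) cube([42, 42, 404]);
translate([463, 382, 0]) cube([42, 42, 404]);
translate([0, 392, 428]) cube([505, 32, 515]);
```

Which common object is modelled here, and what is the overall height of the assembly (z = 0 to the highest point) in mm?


A chair. The overall height is 943 mm.

A slab on four corner posts with a tall panel at the back — a chair. The seat slab sits at z = 404 with thickness 24, and the 515 mm backrest starts at the seat top, so the overall height is 404 + 24 + 515 = 943 mm.


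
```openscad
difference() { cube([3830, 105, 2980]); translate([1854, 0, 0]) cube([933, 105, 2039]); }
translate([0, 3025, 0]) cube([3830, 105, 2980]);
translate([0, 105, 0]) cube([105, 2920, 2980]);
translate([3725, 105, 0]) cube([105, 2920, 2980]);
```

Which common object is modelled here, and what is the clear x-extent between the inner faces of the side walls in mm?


A single room. The interior width is 3620 mm.

Four walls enclosing a rectangle with a door in the front wall — a room. Outside width 3830 minus two 105 mm walls gives 3620 mm.


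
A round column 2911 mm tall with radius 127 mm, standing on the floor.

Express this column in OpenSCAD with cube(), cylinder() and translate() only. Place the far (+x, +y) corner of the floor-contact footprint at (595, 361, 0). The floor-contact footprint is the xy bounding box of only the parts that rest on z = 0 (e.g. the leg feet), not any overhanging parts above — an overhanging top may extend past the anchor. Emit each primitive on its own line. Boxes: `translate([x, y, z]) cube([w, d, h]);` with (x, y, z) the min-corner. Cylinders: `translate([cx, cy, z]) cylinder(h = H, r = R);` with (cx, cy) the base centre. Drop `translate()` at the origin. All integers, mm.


translate([468, 234, 0]) cylinder(h = 2911, r = 127);


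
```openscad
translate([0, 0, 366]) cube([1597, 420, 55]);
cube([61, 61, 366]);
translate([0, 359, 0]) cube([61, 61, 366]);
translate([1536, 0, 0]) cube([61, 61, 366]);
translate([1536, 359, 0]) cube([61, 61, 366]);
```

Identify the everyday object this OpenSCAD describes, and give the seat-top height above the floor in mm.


A bench. The seat-top height is 421 mm.

A long slab on four corner posts — a bench. The slab sits at z = 366 with thickness 55, so the top is 366 + 55 = 421 mm.


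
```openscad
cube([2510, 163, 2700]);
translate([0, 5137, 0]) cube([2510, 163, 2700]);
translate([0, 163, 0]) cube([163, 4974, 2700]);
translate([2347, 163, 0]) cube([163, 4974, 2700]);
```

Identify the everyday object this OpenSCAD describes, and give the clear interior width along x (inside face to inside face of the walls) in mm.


A house (or room) frame. The interior width is 2184 mm.

Four 2700 mm walls enclosing a rectangle with no floor or roof — a room or house frame. Outside width is 2510 mm and wall thickness is 163 mm, so the interior width is 2510 − 2 × 163 = 2184 mm.


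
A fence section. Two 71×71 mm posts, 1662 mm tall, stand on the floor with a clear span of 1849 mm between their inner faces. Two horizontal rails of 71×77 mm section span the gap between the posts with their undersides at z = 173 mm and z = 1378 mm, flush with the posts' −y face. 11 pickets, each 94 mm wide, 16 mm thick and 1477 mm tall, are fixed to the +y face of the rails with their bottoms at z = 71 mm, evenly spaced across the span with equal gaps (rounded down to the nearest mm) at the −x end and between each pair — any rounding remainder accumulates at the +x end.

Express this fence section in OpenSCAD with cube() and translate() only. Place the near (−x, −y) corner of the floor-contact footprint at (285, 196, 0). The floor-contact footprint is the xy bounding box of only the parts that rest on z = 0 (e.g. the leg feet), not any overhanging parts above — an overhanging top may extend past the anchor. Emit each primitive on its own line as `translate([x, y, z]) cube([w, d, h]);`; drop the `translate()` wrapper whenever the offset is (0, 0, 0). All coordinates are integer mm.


translate([285, 196, 0]) cube([71, 71, 1662]);
translate([2205, 196, 0]) cube([71, 71, 1662]);
translate([356, 196, 173]) cube([1849, 71, 77]);
translate([356, 196, 1378]) cube([1849, 71, 77]);
translate([423, 267, 71]) cube([94, 16, 1477]);
translate([584, 267, 71]) cube([94, 16, 1477]);
translate([745, 267, 71]) cube([94, 16, 1477]);
translate([906, 267, 71]) cube([94, 16, 1477]);
translate([1067, 267, 71]) cube([94, 16, 1477]);
translate([1228, 267, 71]) cube([94, 16, 1477]);
translate([1389, 267, 71]) cube([94, 16, 1477]);
translate([1550, 267, 71]) cube([94, 16, 1477]);
translate([1711, 267, 71]) cube([94, 16, 1477]);
translate([1872, 267, 71]) cube([94, 16, 1477]);
translate([2033, 267, 71]) cube([94, 16, 1477]);


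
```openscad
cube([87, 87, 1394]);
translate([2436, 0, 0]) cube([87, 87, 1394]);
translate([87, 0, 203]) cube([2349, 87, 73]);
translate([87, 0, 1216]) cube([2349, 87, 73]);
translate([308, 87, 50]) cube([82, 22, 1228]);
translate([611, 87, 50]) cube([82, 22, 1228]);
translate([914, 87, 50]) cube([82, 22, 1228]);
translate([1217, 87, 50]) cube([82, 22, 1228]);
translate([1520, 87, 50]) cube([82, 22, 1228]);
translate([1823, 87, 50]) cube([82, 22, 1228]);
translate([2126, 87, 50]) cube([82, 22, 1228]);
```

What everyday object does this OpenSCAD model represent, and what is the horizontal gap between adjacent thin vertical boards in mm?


A fence section. The picket gap is 221 mm.

Two posts, two rails, 7 pickets — a fence section. Span 2349 mm holds 7 pickets of 82 mm with 8 equal gaps: ⌊(2349 − 7·82) / 8⌋ = 221 mm.


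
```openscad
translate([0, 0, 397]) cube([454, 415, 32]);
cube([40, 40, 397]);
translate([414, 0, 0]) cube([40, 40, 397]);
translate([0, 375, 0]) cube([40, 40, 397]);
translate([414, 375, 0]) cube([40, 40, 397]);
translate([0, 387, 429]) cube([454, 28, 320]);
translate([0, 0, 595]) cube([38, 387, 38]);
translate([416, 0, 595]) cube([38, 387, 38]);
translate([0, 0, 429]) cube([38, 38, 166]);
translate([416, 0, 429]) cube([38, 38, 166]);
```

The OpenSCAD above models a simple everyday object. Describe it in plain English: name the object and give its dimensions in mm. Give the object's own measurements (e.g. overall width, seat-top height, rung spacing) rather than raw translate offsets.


A chair. The seat is a 454×415×32 mm slab with its top at z = 429 mm, on four 40×40 mm corner legs (flush with the seat edges, standing on z = 0). A flat backrest 28 mm thick, 320 mm tall, spans the full seat width and rises from the seat top along its +y edge, rear face flush with the rear of the seat. Two armrests of 38×38 mm section run along each side from the seat's front edge to the front of the backrest, top faces 204 mm above the seat top and outer faces flush with the seat's x-edges; a 38×38 mm post under the front of each armrest stands on the seat at the front corner.


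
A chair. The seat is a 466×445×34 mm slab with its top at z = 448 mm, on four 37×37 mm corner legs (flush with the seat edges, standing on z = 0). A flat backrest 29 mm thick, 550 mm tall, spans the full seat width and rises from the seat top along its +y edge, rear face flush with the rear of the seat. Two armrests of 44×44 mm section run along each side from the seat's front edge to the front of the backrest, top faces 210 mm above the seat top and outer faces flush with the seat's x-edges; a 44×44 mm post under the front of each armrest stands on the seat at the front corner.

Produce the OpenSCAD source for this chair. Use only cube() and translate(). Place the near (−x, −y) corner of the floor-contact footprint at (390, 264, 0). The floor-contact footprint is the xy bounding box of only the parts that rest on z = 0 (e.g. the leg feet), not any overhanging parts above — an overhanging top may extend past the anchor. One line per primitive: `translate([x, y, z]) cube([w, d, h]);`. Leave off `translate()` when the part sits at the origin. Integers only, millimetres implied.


translate([390, 264, 414]) cube([466, 445, 34]);
translate([390, 264, 0]) cube([37, 37, 414]);
translate([819, 264, 0]) cube([37, 37, 414]);
translate([390, 672, 0]) cube([37, 37, 414]);
translate([819, 672, 0]) cube([37, 37, 414]);
translate([390, 680, 448]) cube([466, 29, 550]);
translate([390, 264, 614]) cube([44, 416, 44]);
translate([812, 264, 614]) cube([44, 416, 44]);
translate([390, 264, 448]) cube([44, 44, 166]);
translate([812, 264, 448]) cube([44, 44, 166]);


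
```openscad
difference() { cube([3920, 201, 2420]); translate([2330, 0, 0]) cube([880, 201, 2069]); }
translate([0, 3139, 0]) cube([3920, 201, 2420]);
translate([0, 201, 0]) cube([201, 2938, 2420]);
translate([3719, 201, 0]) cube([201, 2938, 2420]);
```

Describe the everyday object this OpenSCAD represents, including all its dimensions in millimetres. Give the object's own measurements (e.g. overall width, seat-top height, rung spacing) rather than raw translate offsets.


A single room: four walls, each 2420 mm tall and 201 mm thick, enclosing an outside footprint 3920×3340 mm (x × y), no floor or roof. The front and back walls (−y and +y sides) run the full x-width; the side walls fit between their inner faces. A door opening 880 mm wide and 2069 mm tall is cut through the front wall from the floor up, its −x edge 2330 mm from the wall's −x end.


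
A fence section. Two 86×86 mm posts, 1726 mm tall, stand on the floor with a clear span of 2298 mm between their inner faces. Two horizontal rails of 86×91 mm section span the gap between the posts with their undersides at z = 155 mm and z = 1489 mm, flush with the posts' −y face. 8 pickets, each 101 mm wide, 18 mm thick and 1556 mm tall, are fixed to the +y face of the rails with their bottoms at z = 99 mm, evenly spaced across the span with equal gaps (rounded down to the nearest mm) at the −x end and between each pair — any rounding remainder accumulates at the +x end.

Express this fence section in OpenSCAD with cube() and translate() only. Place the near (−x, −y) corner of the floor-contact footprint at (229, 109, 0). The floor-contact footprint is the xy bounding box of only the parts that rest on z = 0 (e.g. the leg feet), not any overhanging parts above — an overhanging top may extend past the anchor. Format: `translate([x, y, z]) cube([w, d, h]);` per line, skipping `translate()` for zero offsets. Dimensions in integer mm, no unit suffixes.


translate([229, 109, 0]) cube([86, 86, 1726]);
translate([2613, 109, 0]) cube([86, 86, 1726]);
translate([315, 109, 155]) cube([2298, 86, 91]);
translate([315, 109, 1489]) cube([2298, 86, 91]);
translate([480, 195, 99]) cube([101, 18, 1556]);
translate([746, 195, 99]) cube([101, 18, 1556]);
translate([1012, 195, 99]) cube([101, 18, 1556]);
translate([1278, 195, 99]) cube([101, 18, 1556]);
translate([1544, 195, 99]) cube([101, 18, 1556]);
translate([1810, 195, 99]) cube([101, 18, 1556]);
translate([2076, 195, 99]) cube([101, 18, 1556]);
translate([2342, 195, 99]) cube([101, 18, 1556]);
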